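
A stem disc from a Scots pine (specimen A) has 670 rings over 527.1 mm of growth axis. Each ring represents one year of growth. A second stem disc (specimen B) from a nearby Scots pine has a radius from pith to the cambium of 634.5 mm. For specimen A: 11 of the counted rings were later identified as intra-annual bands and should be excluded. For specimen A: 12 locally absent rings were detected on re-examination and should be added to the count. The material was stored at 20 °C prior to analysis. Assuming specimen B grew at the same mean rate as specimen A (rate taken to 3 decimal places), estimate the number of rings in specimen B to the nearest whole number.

807 rings

Specimen A: after corrections the count is 670 − 11 + 12 = 671 rings.
A: Extension rate ≈ 527.1 / 671 = 0.786 mm/yr.
B spans 634.5 / 0.786 = 807.25 years ≈ 807 rings.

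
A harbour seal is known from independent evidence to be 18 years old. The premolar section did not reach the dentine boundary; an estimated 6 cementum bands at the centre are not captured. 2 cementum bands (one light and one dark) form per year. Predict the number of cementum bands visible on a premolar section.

30 cementum bands

With 2 cementum bands per year, 18 years would produce 18 × 2 = 36 cementum bands.
36 − 6 missed = 30 cementum bands expected in the prepared section.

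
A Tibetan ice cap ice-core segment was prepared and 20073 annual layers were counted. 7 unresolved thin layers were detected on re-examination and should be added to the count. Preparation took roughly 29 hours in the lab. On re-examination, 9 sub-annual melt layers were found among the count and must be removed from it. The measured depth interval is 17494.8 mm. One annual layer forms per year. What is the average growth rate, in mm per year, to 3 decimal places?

After corrections the count is 20073 − 9 + 7 = 20071 annual layers.
17494.8 mm over 20071 years gives 17494.8 / 20071 ≈ 0.872 mm per year.

0.872 mm per year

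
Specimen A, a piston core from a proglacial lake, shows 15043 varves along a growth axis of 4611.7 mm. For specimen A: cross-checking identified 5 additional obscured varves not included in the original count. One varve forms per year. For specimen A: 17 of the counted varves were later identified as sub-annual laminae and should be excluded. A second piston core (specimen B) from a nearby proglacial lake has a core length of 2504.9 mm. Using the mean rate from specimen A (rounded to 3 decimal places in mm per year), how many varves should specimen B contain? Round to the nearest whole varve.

Specimen A: adjusted count: 15043 − 17 + 5 = 15031 varves.
A: Mean rate = 4611.7 mm / 15031 years ≈ 0.307 mm/year.
For B, 2504.9 / 0.307 = 8159.28 years ≈ 8159 varves.

8159 varves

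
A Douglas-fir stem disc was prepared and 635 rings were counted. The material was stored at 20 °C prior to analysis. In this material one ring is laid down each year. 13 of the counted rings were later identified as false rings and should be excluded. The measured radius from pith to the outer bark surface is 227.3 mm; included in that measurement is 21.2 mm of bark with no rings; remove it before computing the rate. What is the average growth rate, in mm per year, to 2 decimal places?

0.33 mm per year

After corrections the count is 635 − 13 = 622 rings.
Net length = 227.3 − 21.2 = 206.1 mm.
Extension rate ≈ 206.1 / 622 = 0.33 mm per year.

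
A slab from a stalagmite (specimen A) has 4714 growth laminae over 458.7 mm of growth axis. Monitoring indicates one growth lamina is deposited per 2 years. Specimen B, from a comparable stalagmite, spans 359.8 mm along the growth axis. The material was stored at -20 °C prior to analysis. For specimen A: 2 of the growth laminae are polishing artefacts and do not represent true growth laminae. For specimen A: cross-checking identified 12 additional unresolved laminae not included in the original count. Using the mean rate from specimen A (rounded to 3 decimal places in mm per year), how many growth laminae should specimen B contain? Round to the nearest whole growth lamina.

3671 growth laminae

Specimen A: after corrections the count is 4714 − 2 + 12 = 4724 growth laminae.
Specimen A: multiplying by 2 years per growth lamina: 4724 × 2 = 9448 years.
A: 458.7 mm over 9448 years gives 458.7 / 9448 ≈ 0.049 mm/yr.
B spans 359.8 / 0.049 = 7342.86 years; at 2 years per growth lamina that is 7342.86 / 2 ≈ 3671 growth laminae.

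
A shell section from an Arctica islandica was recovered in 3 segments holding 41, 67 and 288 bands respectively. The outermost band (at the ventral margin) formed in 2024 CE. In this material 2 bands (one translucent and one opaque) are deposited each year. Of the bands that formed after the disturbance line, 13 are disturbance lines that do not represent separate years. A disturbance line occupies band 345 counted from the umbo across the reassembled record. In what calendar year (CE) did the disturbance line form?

2005 CE

Total bands = 41 + 67 + 288 = 396.
Between band 345 and the ventral margin there are 396 − 345 = 51 bands.
Removing the 13 false bands leaves 51 − 13 = 38 true bands beyond the disturbance line.
Dividing by 2 bands per year: 38 / 2 = 19 years.
The band at the ventral margin is 2024 CE, so the disturbance line dates to 2024 − 19 = 2005 CE.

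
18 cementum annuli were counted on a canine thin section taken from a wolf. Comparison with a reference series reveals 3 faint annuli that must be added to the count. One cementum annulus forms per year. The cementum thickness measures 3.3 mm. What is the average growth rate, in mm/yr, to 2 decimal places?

0.16 mm/yr

Correcting the raw count gives 18 + 3 = 21 true cementum annuli.
3.3 mm over 21 years gives 3.3 / 21 ≈ 0.16 mm/yr.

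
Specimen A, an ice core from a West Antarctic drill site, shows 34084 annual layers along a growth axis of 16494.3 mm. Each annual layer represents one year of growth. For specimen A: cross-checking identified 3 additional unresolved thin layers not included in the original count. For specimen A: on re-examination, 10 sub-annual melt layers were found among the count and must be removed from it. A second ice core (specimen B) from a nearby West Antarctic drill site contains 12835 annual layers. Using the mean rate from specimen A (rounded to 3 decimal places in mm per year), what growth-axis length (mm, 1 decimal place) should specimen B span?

6212.1 mm

Specimen A: true annual layer count = 34084 − 10 + 3 = 34077.
A: Extension rate ≈ 16494.3 / 34077 = 0.484 mm per year.
B's length ≈ 0.484 × 12835 = 6212.1 mm.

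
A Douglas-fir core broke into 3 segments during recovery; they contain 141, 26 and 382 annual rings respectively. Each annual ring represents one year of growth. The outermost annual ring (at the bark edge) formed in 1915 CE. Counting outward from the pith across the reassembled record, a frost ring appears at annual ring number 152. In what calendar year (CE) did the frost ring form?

1518 CE

Total annual rings = 141 + 26 + 382 = 549.
The frost ring sits at annual ring 152 from the pith, so 549 − 152 = 397 annual rings formed after it.
1915 − 397 = 1518 CE.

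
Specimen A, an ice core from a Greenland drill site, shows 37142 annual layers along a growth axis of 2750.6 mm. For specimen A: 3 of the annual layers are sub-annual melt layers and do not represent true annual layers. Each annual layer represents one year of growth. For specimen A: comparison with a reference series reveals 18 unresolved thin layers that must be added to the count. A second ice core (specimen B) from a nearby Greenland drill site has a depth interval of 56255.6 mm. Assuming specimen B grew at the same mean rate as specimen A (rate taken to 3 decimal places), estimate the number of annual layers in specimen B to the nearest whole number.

760211 annual layers

Specimen A: adjusted count: 37142 − 3 + 18 = 37157 annual layers.
A: Extension rate ≈ 2750.6 / 37157 = 0.074 mm per year.
For B, 56255.6 / 0.074 = 760210.81 years ≈ 760211 annual layers.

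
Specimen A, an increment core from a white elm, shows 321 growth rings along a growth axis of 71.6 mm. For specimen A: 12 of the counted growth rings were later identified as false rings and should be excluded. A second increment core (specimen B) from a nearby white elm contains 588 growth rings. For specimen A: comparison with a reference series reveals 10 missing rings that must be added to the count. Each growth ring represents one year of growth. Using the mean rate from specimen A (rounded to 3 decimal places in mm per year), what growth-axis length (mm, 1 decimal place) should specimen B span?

131.7 mm

Specimen A: after corrections the count is 321 − 12 + 10 = 319 growth rings.
A: Mean rate = 71.6 mm / 319 years ≈ 0.224 mm/year.
For B, 0.224 mm/year × 588 years = 131.7 mm.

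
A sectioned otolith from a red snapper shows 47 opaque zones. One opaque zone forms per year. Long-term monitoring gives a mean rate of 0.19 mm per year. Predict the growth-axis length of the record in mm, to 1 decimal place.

8.9 mm

The record spans 47 years at 0.19 mm per year.
47 years at 0.19 mm/year gives 0.19 × 47 = 8.9 mm.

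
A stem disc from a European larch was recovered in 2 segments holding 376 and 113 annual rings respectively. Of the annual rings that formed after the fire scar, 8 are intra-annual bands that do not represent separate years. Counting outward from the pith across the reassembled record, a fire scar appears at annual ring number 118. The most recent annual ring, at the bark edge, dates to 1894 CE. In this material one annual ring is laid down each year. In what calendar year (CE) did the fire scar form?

1531 CE

Total annual rings = 376 + 113 = 489.
Between annual ring 118 and the bark edge there are 489 − 118 = 371 annual rings.
Excluding 8 false annual rings: 371 − 8 = 363.
Counting back 363 years from 1894 CE places the fire scar in 1894 − 363 = 1531 CE.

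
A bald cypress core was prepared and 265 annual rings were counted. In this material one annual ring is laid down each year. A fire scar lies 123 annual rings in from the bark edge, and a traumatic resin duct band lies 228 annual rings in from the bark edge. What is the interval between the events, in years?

105 years

The two markers are separated by 228 − 123 = 105 annual rings.
One annual ring per year makes the interval 105 years.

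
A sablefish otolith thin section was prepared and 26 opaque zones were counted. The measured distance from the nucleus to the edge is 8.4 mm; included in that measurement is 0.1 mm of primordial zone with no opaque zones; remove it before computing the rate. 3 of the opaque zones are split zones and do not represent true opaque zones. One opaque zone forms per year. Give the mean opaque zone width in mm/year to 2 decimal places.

After corrections the count is 26 − 3 = 23 opaque zones.
Net length = 8.4 − 0.1 = 8.3 mm.
Mean rate = 8.3 mm / 23 years ≈ 0.36 mm/year.

0.36 mm/year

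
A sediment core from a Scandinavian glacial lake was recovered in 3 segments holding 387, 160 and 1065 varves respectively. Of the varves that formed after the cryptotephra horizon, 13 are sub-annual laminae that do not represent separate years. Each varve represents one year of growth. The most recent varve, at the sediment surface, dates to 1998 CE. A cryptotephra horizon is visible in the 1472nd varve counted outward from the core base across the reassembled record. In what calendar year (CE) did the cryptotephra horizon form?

1871 CE

Total varves = 387 + 160 + 1065 = 1612.
The cryptotephra horizon sits at varve 1472 from the core base, so 1612 − 1472 = 140 varves formed after it.
140 − 13 false = 127 true varves after the cryptotephra horizon.
Counting back 127 years from 1998 CE places the cryptotephra horizon in 1998 − 127 = 1871 CE.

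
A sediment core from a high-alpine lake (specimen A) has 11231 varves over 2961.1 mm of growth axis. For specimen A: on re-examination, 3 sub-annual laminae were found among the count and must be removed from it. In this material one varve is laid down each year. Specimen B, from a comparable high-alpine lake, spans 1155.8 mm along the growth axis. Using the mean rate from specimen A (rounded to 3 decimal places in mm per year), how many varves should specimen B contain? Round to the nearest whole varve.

Specimen A: correcting the raw count gives 11231 − 3 = 11228 true varves.
A: 2961.1 mm over 11228 years gives 2961.1 / 11228 ≈ 0.264 mm per year.
For B, 1155.8 / 0.264 = 4378.03 years ≈ 4378 varves.

4378 varves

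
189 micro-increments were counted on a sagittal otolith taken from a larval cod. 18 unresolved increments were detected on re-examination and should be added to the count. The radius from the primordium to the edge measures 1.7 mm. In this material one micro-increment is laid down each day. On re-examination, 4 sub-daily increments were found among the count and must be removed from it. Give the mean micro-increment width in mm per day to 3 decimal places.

0.008 mm per day

Adjusted count: 189 − 4 + 18 = 203 micro-increments.
1.7 mm over 203 days gives 1.7 / 203 ≈ 0.008 mm per day.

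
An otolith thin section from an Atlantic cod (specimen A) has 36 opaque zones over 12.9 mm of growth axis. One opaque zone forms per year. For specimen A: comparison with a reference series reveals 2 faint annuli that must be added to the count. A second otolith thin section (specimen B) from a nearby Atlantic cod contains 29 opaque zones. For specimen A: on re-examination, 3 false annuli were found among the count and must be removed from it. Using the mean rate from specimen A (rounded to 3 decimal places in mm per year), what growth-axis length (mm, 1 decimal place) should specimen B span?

10.7 mm

Specimen A: adjusted count: 36 − 3 + 2 = 35 opaque zones.
A: 12.9 mm over 35 years gives 12.9 / 35 ≈ 0.369 mm per year.
Length of B = 0.369 × 29 = 10.7 mm.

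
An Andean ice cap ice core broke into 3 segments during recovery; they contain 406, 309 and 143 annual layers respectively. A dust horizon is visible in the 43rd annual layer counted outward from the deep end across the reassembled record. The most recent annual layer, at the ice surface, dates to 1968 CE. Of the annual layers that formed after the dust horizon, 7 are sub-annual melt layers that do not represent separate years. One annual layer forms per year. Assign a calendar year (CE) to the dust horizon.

1160 CE

Total annual layers = 406 + 309 + 143 = 858.
The dust horizon sits at annual layer 43 from the deep end, so 858 − 43 = 815 annual layers formed after it.
Excluding 7 false annual layers: 815 − 7 = 808.
The annual layer at the ice surface is 1968 CE, so the dust horizon dates to 1968 − 808 = 1160 CE.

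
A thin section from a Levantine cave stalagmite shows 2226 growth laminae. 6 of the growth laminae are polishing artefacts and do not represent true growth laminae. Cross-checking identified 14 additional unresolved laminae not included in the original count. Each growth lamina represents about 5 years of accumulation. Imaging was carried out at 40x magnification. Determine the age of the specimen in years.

11170 years

True growth lamina count = 2226 − 6 + 14 = 2234.
Multiplying by 5 years per growth lamina: 2234 × 5 = 11170 years.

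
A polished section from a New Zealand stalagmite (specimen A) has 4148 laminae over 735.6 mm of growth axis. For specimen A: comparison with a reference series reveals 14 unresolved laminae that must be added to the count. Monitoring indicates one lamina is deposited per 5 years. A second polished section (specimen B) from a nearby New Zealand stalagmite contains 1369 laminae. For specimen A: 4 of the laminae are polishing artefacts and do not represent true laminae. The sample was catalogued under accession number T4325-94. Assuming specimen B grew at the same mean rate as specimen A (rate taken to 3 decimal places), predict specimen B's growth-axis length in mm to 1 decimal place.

239.6 mm

Specimen A: correcting the raw count gives 4148 − 4 + 14 = 4158 true laminae.
Specimen A: multiplying by 5 years per lamina: 4158 × 5 = 20790 years.
A: Extension rate ≈ 735.6 / 20790 = 0.035 mm/yr.
Specimen B: multiplying by 5 years per lamina: 1369 × 5 = 6845 years. Length of B = 0.035 × 6845 = 239.6 mm.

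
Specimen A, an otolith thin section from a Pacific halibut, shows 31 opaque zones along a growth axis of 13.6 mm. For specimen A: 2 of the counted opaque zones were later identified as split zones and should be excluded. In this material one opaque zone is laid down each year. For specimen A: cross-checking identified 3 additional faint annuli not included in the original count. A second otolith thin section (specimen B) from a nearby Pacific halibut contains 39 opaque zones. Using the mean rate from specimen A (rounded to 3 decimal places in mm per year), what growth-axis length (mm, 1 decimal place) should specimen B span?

Specimen A: adjusted count: 31 − 2 + 3 = 32 opaque zones.
A: 13.6 mm over 32 years gives 13.6 / 32 ≈ 0.425 mm per year.
For B, 0.425 mm/year × 39 years = 16.6 mm.

16.6 mm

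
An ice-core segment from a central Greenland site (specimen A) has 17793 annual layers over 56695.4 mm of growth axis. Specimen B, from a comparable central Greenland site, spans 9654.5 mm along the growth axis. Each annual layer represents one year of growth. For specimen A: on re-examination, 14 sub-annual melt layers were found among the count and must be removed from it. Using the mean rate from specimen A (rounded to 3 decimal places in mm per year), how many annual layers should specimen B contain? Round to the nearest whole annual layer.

Specimen A: correcting the raw count gives 17793 − 14 = 17779 true annual layers.
A: Mean rate = 56695.4 mm / 17779 years ≈ 3.189 mm per year.
For B, 9654.5 / 3.189 = 3027.44 years ≈ 3027 annual layers.

3027 annual layers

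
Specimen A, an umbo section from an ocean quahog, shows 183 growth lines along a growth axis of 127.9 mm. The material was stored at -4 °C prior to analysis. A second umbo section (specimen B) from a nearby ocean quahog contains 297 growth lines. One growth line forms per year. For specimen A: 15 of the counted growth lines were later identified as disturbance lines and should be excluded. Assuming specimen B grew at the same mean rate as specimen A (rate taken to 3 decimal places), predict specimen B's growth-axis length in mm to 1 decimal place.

226.0 mm

Specimen A: true growth line count = 183 − 15 = 168.
A: 127.9 mm over 168 years gives 127.9 / 168 ≈ 0.761 mm per year.
B's length ≈ 0.761 × 297 = 226.0 mm.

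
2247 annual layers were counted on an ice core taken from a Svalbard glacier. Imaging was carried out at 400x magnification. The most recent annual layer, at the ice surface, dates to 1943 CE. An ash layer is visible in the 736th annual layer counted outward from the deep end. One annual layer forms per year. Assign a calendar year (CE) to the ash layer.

The ash layer sits at annual layer 736 from the deep end, so 2247 − 736 = 1511 annual layers formed after it.
1943 − 1511 = 432 CE.

432 CE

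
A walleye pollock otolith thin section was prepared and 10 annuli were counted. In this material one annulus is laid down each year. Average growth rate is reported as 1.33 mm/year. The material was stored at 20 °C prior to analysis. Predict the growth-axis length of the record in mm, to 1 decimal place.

13.3 mm

The record spans 10 years at 1.33 mm per year.
Length ≈ 1.33 × 10 = 13.3 mm.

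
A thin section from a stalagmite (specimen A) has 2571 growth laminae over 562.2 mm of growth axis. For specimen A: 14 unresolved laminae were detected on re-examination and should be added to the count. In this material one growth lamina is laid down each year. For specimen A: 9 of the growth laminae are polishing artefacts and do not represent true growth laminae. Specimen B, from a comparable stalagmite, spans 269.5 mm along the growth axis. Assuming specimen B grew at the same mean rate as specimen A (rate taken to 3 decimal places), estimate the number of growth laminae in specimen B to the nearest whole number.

1236 growth laminae

Specimen A: correcting the raw count gives 2571 − 9 + 14 = 2576 true growth laminae.
A: 562.2 mm over 2576 years gives 562.2 / 2576 ≈ 0.218 mm/year.
B spans 269.5 / 0.218 = 1236.24 years ≈ 1236 growth laminae.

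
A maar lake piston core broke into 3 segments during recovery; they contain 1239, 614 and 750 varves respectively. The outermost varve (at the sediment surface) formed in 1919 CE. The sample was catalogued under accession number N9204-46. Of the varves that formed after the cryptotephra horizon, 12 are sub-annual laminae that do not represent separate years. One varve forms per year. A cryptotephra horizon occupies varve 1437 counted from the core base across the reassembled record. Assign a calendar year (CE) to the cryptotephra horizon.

765 CE

Total varves = 1239 + 614 + 750 = 2603.
The cryptotephra horizon sits at varve 1437 from the core base, so 2603 − 1437 = 1166 varves formed after it.
1166 − 12 false = 1154 true varves after the cryptotephra horizon.
The varve at the sediment surface is 1919 CE, so the cryptotephra horizon dates to 1919 − 1154 = 765 CE.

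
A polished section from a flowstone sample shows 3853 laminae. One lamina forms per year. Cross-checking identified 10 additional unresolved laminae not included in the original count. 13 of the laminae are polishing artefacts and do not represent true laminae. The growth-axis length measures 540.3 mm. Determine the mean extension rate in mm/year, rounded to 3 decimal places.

True lamina count = 3853 − 13 + 10 = 3850.
540.3 mm over 3850 years gives 540.3 / 3850 ≈ 0.140 mm/year.

0.140 mm/year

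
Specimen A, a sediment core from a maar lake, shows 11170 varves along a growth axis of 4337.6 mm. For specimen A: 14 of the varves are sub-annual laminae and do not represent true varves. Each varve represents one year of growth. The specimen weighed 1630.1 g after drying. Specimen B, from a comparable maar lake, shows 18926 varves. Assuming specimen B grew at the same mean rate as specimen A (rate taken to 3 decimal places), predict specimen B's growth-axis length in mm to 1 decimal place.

Specimen A: after corrections the count is 11170 − 14 = 11156 varves.
A: Extension rate ≈ 4337.6 / 11156 = 0.389 mm per year.
Length of B = 0.389 × 18926 = 7362.2 mm.

7362.2 mm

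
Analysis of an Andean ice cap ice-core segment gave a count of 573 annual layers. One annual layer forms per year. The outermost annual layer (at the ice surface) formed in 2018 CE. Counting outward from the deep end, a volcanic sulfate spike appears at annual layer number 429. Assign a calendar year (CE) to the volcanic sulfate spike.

Between annual layer 429 and the ice surface there are 573 − 429 = 144 annual layers.
The annual layer at the ice surface is 2018 CE, so the volcanic sulfate spike dates to 2018 − 144 = 1874 CE.

1874 CE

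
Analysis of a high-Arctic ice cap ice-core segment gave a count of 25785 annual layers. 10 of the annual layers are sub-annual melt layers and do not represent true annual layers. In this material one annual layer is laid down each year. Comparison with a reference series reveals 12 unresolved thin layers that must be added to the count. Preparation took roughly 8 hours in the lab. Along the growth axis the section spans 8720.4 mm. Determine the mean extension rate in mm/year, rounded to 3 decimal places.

True annual layer count = 25785 − 10 + 12 = 25787.
Mean rate = 8720.4 mm / 25787 years ≈ 0.338 mm/year.

0.338 mm/year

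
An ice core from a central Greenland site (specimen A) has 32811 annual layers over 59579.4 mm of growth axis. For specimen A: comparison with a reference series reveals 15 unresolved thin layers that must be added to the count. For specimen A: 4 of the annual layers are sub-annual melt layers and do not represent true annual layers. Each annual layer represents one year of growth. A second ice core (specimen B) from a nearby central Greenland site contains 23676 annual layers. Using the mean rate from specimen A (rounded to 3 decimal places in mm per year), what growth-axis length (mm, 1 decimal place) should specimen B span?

42971.9 mm

Specimen A: after corrections the count is 32811 − 4 + 15 = 32822 annual layers.
A: Mean rate = 59579.4 mm / 32822 years ≈ 1.815 mm/year.
For B, 1.815 mm/year × 23676 years = 42971.9 mm.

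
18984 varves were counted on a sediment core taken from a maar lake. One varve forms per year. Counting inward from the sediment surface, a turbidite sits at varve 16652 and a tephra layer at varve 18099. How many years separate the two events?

Separation: 18099 − 16652 = 1447 varves.
One varve per year makes the interval 1447 years.

1447 years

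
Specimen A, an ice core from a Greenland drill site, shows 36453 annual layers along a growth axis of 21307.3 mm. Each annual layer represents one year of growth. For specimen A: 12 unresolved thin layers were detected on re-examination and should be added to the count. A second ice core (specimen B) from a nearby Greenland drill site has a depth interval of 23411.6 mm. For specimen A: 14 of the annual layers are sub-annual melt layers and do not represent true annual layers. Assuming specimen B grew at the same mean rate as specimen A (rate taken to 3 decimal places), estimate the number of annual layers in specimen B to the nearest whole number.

40020 annual layers

Specimen A: adjusted count: 36453 − 14 + 12 = 36451 annual layers.
A: 21307.3 mm over 36451 years gives 21307.3 / 36451 ≈ 0.585 mm/yr.
Specimen B: 23411.6 mm / 0.585 mm per year = 40019.83 years ≈ 40020 annual layers.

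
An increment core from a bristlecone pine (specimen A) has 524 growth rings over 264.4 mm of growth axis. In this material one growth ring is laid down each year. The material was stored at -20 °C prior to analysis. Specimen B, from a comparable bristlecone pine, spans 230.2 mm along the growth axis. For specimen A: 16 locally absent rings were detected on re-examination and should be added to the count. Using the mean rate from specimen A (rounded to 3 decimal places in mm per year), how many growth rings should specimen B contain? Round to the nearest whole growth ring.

Specimen A: adjusted count: 524 + 16 = 540 growth rings.
A: Mean rate = 264.4 mm / 540 years ≈ 0.490 mm/yr.
B spans 230.2 / 0.490 = 469.80 years ≈ 470 growth rings.

470 growth rings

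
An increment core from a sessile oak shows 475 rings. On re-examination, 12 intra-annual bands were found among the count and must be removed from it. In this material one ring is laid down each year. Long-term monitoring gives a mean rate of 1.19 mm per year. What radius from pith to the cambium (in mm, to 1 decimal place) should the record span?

551.0 mm

True ring count = 475 − 12 = 463.
Predicted length = 1.19 mm/year × 463 years = 551.0 mm.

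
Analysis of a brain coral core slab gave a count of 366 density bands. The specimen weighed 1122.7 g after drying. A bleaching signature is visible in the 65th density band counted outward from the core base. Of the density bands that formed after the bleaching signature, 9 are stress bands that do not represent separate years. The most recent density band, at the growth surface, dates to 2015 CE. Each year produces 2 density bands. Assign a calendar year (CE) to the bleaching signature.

1869 CE

366 − 65 = 301 density bands lie beyond the bleaching signature toward the growth surface.
301 − 9 false = 292 true density bands after the bleaching signature.
Dividing by 2 density bands per year: 292 / 2 = 146 years.
The density band at the growth surface is 2015 CE, so the bleaching signature dates to 2015 − 146 = 1869 CE.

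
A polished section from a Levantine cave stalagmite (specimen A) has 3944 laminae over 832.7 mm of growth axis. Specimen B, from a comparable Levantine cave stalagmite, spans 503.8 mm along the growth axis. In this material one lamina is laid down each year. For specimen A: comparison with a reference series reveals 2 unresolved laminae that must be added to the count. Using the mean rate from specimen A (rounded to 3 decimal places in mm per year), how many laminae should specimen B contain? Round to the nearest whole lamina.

Specimen A: true lamina count = 3944 + 2 = 3946.
A: Mean rate = 832.7 mm / 3946 years ≈ 0.211 mm/year.
For B, 503.8 / 0.211 = 2387.68 years ≈ 2388 laminae.

2388 laminae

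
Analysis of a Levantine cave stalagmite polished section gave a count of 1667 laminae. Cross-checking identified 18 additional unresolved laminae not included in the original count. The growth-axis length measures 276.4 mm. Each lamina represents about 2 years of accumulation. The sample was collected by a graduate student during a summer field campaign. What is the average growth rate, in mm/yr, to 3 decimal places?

True lamina count = 1667 + 18 = 1685.
Multiplying by 2 years per lamina: 1685 × 2 = 3370 years.
Extension rate ≈ 276.4 / 3370 = 0.082 mm/yr.

0.082 mm/yr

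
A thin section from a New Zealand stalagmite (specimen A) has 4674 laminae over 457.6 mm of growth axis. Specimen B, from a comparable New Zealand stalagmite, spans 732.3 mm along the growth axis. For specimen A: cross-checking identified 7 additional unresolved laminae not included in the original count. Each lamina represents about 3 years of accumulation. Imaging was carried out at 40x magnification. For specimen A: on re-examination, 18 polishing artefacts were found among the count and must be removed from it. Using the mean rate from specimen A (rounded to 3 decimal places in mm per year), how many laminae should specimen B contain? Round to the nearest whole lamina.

Specimen A: true lamina count = 4674 − 18 + 7 = 4663.
Specimen A: at 3 years per lamina, 4663 × 3 = 13989 years.
A: Mean rate = 457.6 mm / 13989 years ≈ 0.033 mm/yr.
For B, 732.3 / 0.033 = 22190.91 years; at 3 years per lamina that is 22190.91 / 3 ≈ 7397 laminae.

7397 laminae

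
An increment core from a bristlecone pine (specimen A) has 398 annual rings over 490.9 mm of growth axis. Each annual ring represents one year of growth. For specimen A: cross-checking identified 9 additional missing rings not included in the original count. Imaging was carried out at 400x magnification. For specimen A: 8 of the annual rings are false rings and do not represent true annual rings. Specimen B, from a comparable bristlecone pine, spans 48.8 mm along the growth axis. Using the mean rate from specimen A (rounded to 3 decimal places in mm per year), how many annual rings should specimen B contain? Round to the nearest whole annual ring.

Specimen A: correcting the raw count gives 398 − 8 + 9 = 399 true annual rings.
A: Extension rate ≈ 490.9 / 399 = 1.230 mm/year.
B spans 48.8 / 1.230 = 39.67 years ≈ 40 annual rings.

40 annual rings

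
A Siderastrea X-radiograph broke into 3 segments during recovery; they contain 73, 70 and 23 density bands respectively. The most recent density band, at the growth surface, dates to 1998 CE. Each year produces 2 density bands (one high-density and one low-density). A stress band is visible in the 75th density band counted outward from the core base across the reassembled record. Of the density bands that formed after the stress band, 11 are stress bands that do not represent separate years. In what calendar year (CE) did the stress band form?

1958 CE

Total density bands = 73 + 70 + 23 = 166.
Between density band 75 and the growth surface there are 166 − 75 = 91 density bands.
91 − 11 false = 80 true density bands after the stress band.
Dividing by 2 density bands per year: 80 / 2 = 40 years.
Counting back 40 years from 1998 CE places the stress band in 1998 − 40 = 1958 CE.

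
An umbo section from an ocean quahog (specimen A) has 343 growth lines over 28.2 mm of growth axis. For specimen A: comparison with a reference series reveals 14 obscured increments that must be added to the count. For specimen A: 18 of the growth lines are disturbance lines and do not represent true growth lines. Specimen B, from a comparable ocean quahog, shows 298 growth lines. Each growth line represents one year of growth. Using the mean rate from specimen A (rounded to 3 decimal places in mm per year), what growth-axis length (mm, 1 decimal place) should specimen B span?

Specimen A: after corrections the count is 343 − 18 + 14 = 339 growth lines.
A: Extension rate ≈ 28.2 / 339 = 0.083 mm/year.
For B, 0.083 mm/year × 298 years = 24.7 mm.

24.7 mm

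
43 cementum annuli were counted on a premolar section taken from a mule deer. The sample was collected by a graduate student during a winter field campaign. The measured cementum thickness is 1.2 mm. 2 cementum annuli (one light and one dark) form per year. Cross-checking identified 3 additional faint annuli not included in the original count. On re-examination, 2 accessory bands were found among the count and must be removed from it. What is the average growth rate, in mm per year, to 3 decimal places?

0.055 mm per year

Adjusted count: 43 − 2 + 3 = 44 cementum annuli.
With 2 cementum annuli per year, 44 / 2 = 22 years.
Mean rate = 1.2 mm / 22 years ≈ 0.055 mm per year.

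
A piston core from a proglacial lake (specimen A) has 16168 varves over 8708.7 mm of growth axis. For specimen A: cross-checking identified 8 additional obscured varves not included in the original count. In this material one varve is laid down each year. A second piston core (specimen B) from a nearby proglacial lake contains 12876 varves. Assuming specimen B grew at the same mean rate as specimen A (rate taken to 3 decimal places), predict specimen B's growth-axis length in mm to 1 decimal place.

Specimen A: correcting the raw count gives 16168 + 8 = 16176 true varves.
A: Mean rate = 8708.7 mm / 16176 years ≈ 0.538 mm per year.
B's length ≈ 0.538 × 12876 = 6927.3 mm.

6927.3 mm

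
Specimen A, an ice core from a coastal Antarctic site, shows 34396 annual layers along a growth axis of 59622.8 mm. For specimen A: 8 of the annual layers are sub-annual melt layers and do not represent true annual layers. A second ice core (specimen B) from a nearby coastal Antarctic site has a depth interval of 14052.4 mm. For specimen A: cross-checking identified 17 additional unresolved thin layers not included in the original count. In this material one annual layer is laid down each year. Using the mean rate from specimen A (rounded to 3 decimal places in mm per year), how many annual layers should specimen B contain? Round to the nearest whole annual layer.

8109 annual layers

Specimen A: adjusted count: 34396 − 8 + 17 = 34405 annual layers.
A: 59622.8 mm over 34405 years gives 59622.8 / 34405 ≈ 1.733 mm per year.
Specimen B: 14052.4 mm / 1.733 mm per year = 8108.71 years ≈ 8109 annual layers.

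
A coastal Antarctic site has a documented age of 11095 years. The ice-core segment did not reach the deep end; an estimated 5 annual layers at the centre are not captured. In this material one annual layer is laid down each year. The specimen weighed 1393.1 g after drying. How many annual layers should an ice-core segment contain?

One annual layer per year gives 11095 annual layers over 11095 years.
11095 − 5 missed = 11090 annual layers expected in the prepared section.

11090 annual layers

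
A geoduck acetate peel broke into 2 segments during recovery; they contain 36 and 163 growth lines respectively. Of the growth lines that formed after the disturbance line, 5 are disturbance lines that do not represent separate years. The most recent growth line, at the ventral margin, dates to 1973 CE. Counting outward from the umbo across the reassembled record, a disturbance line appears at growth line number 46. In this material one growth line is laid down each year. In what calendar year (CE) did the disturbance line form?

1825 CE

Total growth lines = 36 + 163 = 199.
Between growth line 46 and the ventral margin there are 199 − 46 = 153 growth lines.
153 − 5 false = 148 true growth lines after the disturbance line.
The growth line at the ventral margin is 1973 CE, so the disturbance line dates to 1973 − 148 = 1825 CE.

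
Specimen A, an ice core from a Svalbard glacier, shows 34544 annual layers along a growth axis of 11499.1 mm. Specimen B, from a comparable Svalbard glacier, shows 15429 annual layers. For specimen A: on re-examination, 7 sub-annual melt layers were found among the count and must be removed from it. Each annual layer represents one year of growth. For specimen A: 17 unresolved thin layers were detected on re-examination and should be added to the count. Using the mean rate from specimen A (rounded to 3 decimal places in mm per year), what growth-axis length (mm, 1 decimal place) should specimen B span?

Specimen A: true annual layer count = 34544 − 7 + 17 = 34554.
A: Extension rate ≈ 11499.1 / 34554 = 0.333 mm/yr.
For B, 0.333 mm/year × 15429 years = 5137.9 mm.

5137.9 mm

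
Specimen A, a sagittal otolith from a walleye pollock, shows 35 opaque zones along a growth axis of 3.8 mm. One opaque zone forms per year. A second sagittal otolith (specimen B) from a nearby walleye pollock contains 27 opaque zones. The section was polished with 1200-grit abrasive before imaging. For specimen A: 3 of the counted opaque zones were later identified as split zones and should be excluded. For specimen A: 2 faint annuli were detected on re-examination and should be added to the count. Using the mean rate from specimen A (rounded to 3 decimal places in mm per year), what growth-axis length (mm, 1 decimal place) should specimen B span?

Specimen A: adjusted count: 35 − 3 + 2 = 34 opaque zones.
A: Extension rate ≈ 3.8 / 34 = 0.112 mm/yr.
For B, 0.112 mm/year × 27 years = 3.0 mm.

3.0 mm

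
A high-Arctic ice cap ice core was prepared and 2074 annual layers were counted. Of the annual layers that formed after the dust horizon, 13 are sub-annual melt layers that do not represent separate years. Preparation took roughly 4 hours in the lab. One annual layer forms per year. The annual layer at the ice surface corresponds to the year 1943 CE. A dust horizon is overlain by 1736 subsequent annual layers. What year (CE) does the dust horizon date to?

220 CE

There are 1736 annual layers younger than the dust horizon.
Removing the 13 false annual layers leaves 1736 − 13 = 1723 true annual layers beyond the dust horizon.
The annual layer at the ice surface is 1943 CE, so the dust horizon dates to 1943 − 1723 = 220 CE.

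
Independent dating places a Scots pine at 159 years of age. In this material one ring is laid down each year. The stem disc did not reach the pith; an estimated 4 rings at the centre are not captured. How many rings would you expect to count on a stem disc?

One ring per year gives 159 rings over 159 years.
Subtracting the 4 rings not captured gives 159 − 4 = 155 rings in the record.

155 rings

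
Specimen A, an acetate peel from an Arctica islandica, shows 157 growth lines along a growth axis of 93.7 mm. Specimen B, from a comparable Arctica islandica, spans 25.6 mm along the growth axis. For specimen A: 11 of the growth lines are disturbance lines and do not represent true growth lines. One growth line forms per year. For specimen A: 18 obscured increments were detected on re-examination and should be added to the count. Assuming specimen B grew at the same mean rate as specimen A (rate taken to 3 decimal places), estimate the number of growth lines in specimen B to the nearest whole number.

45 growth lines

Specimen A: correcting the raw count gives 157 − 11 + 18 = 164 true growth lines.
A: Extension rate ≈ 93.7 / 164 = 0.571 mm/year.
B spans 25.6 / 0.571 = 44.83 years ≈ 45 growth lines.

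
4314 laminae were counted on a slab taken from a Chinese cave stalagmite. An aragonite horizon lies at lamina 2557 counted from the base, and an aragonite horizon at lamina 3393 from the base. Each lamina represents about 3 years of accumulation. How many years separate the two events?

2508 years

The two markers are separated by 3393 − 2557 = 836 laminae.
836 laminae at 3 years each span 836 × 3 = 2508 years.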